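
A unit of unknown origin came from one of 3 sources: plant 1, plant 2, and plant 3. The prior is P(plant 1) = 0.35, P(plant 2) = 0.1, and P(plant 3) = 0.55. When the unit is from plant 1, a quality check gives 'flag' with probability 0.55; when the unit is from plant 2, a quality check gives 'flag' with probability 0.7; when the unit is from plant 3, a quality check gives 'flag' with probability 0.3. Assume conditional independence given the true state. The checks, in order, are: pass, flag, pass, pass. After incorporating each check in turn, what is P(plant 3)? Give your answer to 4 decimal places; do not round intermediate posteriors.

0.7444

After 'pass': normaliser = 0.45·0.3500 + 0.3·0.1000 + 0.7·0.5500; P(plant 1) ≈ 0.2751, P(plant 2) ≈ 0.0524, P(plant 3) ≈ 0.6725
After 'flag': normaliser = 0.55·0.2751 + 0.7·0.0524 + 0.3·0.6725; P(plant 1) ≈ 0.3882, P(plant 2) ≈ 0.0941, P(plant 3) ≈ 0.5176
After 'pass': normaliser = 0.45·0.3882 + 0.3·0.0941 + 0.7·0.5176; P(plant 1) ≈ 0.3091, P(plant 2) ≈ 0.0499, P(plant 3) ≈ 0.6410
After 'pass': normaliser = 0.45·0.3091 + 0.3·0.0499 + 0.7·0.6410; P(plant 1) ≈ 0.2307, P(plant 2) ≈ 0.0249, P(plant 3) ≈ 0.7444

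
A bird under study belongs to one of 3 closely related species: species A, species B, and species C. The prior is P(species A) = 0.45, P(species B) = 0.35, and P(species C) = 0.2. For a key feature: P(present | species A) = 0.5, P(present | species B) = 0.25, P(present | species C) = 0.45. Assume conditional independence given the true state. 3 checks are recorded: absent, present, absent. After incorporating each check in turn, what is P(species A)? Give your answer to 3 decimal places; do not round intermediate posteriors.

0.424

Apply Bayes' rule sequentially, carrying P(species A) forward.
After 'absent': normaliser = 0.5·0.4500 + 0.75·0.3500 + 0.55·0.2000; P(species A) ≈ 0.3766, P(species B) ≈ 0.4393, P(species C) ≈ 0.1841
After 'present': normaliser = 0.5·0.3766 + 0.25·0.4393 + 0.45·0.1841; P(species A) ≈ 0.4942, P(species B) ≈ 0.2883, P(species C) ≈ 0.2175
After 'absent': normaliser = 0.5·0.4942 + 0.75·0.2883 + 0.55·0.2175; P(species A) ≈ 0.4239, P(species B) ≈ 0.3709, P(species C) ≈ 0.2052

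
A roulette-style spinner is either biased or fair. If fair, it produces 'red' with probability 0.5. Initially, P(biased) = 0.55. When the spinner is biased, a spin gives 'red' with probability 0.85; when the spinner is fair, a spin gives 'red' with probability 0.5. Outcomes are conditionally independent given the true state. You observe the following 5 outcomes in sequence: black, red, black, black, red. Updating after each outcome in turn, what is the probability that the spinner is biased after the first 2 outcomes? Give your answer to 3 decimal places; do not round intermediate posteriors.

After 'black': P(biased) = 0.15·0.5500 / (0.15·0.5500 + 0.5·0.4500) ≈ 0.2683
After 'red': P(biased) = 0.85·0.2683 / (0.85·0.2683 + 0.5·0.7317) ≈ 0.3840

0.384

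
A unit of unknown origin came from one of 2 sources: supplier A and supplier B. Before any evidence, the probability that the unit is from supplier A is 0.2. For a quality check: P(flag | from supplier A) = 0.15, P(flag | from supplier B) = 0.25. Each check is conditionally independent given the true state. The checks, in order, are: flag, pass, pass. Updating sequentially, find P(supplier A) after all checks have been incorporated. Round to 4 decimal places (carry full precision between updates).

Apply Bayes' rule sequentially, carrying P(supplier A) forward.
After 'flag': P(supplier A) = 0.15·0.2000 / (0.15·0.2000 + 0.25·0.8000) ≈ 0.1304
After 'pass': P(supplier A) = 0.85·0.1304 / (0.85·0.1304 + 0.75·0.8696) ≈ 0.1453
After 'pass': P(supplier A) = 0.85·0.1453 / (0.85·0.1453 + 0.75·0.8547) ≈ 0.1615

0.1615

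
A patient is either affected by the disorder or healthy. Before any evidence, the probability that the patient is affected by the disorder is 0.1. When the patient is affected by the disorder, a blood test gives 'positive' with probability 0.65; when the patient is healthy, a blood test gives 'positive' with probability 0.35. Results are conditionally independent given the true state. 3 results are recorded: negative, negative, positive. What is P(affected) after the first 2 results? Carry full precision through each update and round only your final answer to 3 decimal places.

0.031

After 'negative': P(affected) = 0.35·0.1000 / (0.35·0.1000 + 0.65·0.9000) ≈ 0.0565
After 'negative': P(affected) = 0.35·0.0565 / (0.35·0.0565 + 0.65·0.9435) ≈ 0.0312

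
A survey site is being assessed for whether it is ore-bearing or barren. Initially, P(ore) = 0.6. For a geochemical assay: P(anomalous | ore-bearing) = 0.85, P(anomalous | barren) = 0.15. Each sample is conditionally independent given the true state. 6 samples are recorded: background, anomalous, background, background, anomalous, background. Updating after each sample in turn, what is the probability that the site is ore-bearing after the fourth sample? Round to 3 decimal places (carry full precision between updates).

0.045

After 'background': P(ore) = 0.15·0.6000 / (0.15·0.6000 + 0.85·0.4000) ≈ 0.2093
After 'anomalous': P(ore) = 0.85·0.2093 / (0.85·0.2093 + 0.15·0.7907) ≈ 0.6000
After 'background': P(ore) = 0.15·0.6000 / (0.15·0.6000 + 0.85·0.4000) ≈ 0.2093
After 'background': P(ore) = 0.15·0.2093 / (0.15·0.2093 + 0.85·0.7907) ≈ 0.0446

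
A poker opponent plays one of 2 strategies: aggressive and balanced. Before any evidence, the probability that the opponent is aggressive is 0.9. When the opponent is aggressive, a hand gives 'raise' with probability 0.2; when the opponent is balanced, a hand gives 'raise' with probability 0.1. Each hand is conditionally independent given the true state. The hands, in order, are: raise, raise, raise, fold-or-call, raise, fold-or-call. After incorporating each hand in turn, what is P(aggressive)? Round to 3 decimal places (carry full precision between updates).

Each posterior becomes the prior for the next update.
After 'raise': P(aggressive) = 0.2·0.9000 / (0.2·0.9000 + 0.1·0.1000) ≈ 0.9474
After 'raise': P(aggressive) = 0.2·0.9474 / (0.2·0.9474 + 0.1·0.0526) ≈ 0.9730
After 'raise': P(aggressive) = 0.2·0.9730 / (0.2·0.9730 + 0.1·0.0270) ≈ 0.9863
After 'fold-or-call': P(aggressive) = 0.8·0.9863 / (0.8·0.9863 + 0.9·0.0137) ≈ 0.9846
After 'raise': P(aggressive) = 0.2·0.9846 / (0.2·0.9846 + 0.1·0.0154) ≈ 0.9922
After 'fold-or-call': P(aggressive) = 0.8·0.9922 / (0.8·0.9922 + 0.9·0.0078) ≈ 0.9913

0.991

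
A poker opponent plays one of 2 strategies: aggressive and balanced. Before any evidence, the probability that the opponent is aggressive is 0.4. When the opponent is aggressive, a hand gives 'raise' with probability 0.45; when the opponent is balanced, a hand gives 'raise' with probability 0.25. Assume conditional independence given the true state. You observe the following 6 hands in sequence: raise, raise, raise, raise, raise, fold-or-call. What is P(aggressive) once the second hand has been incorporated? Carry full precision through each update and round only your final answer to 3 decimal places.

After 'raise': P(aggressive) = 0.45·0.4000 / (0.45·0.4000 + 0.25·0.6000) ≈ 0.5455
After 'raise': P(aggressive) = 0.45·0.5455 / (0.45·0.5455 + 0.25·0.4545) ≈ 0.6835

0.684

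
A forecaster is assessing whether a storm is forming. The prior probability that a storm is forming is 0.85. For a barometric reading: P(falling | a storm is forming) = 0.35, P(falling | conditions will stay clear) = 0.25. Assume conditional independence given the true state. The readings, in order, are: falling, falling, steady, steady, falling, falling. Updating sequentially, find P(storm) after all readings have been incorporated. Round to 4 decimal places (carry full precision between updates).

Each posterior becomes the prior for the next update.
After 'falling': P(storm) = 0.35·0.8500 / (0.35·0.8500 + 0.25·0.1500) ≈ 0.8881
After 'falling': P(storm) = 0.35·0.8881 / (0.35·0.8881 + 0.25·0.1119) ≈ 0.9174
After 'steady': P(storm) = 0.65·0.9174 / (0.65·0.9174 + 0.75·0.0826) ≈ 0.9059
After 'steady': P(storm) = 0.65·0.9059 / (0.65·0.9059 + 0.75·0.0941) ≈ 0.8930
After 'falling': P(storm) = 0.35·0.8930 / (0.35·0.8930 + 0.25·0.1070) ≈ 0.9211
After 'falling': P(storm) = 0.35·0.9211 / (0.35·0.9211 + 0.25·0.0789) ≈ 0.9424

0.9424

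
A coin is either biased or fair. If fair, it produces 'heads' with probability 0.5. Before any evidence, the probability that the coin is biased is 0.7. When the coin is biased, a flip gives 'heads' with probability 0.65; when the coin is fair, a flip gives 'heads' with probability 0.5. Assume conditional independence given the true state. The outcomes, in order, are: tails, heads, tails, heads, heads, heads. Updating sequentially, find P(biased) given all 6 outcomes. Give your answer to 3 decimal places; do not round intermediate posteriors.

0.766

After 'tails': P(biased) = 0.35·0.7000 / (0.35·0.7000 + 0.5·0.3000) ≈ 0.6203
After 'heads': P(biased) = 0.65·0.6203 / (0.65·0.6203 + 0.5·0.3797) ≈ 0.6798
After 'tails': P(biased) = 0.35·0.6798 / (0.35·0.6798 + 0.5·0.3202) ≈ 0.5978
After 'heads': P(biased) = 0.65·0.5978 / (0.65·0.5978 + 0.5·0.4022) ≈ 0.6590
After 'heads': P(biased) = 0.65·0.6590 / (0.65·0.6590 + 0.5·0.3410) ≈ 0.7153
After 'heads': P(biased) = 0.65·0.7153 / (0.65·0.7153 + 0.5·0.2847) ≈ 0.7656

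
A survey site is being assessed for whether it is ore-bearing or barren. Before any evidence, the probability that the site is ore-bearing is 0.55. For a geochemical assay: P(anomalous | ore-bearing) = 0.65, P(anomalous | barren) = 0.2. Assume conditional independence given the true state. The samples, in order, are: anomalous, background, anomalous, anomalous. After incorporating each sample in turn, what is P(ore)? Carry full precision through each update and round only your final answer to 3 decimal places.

0.948

After 'anomalous': P(ore) = 0.65·0.5500 / (0.65·0.5500 + 0.2·0.4500) ≈ 0.7989
After 'background': P(ore) = 0.35·0.7989 / (0.35·0.7989 + 0.8·0.2011) ≈ 0.6347
After 'anomalous': P(ore) = 0.65·0.6347 / (0.65·0.6347 + 0.2·0.3653) ≈ 0.8496
After 'anomalous': P(ore) = 0.65·0.8496 / (0.65·0.8496 + 0.2·0.1504) ≈ 0.9483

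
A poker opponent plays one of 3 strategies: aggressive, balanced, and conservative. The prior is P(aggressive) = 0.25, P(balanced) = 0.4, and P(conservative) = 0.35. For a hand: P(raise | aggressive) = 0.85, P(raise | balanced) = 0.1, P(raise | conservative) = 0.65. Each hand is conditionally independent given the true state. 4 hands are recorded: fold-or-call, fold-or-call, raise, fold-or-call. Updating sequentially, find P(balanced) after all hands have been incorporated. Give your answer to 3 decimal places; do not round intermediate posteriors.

0.736

Each posterior becomes the prior for the next update.
After 'fold-or-call': normaliser = 0.15·0.2500 + 0.9·0.4000 + 0.35·0.3500; P(aggressive) ≈ 0.0721, P(balanced) ≈ 0.6923, P(conservative) ≈ 0.2356
After 'fold-or-call': normaliser = 0.15·0.0721 + 0.9·0.6923 + 0.35·0.2356; P(aggressive) ≈ 0.0151, P(balanced) ≈ 0.8698, P(conservative) ≈ 0.1151
After 'raise': normaliser = 0.85·0.0151 + 0.1·0.8698 + 0.65·0.1151; P(aggressive) ≈ 0.0735, P(balanced) ≈ 0.4981, P(conservative) ≈ 0.4284
After 'fold-or-call': normaliser = 0.15·0.0735 + 0.9·0.4981 + 0.35·0.4284; P(aggressive) ≈ 0.0181, P(balanced) ≈ 0.7358, P(conservative) ≈ 0.2461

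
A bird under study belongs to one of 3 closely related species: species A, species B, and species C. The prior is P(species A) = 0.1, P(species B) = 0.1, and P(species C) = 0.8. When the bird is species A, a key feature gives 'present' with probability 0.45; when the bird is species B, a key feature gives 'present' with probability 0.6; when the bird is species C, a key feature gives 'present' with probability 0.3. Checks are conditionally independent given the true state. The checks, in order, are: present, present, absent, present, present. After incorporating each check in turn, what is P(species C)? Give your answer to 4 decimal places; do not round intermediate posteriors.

0.3788

After 'present': normaliser = 0.45·0.1000 + 0.6·0.1000 + 0.3·0.8000; P(species A) ≈ 0.1304, P(species B) ≈ 0.1739, P(species C) ≈ 0.6957
After 'present': normaliser = 0.45·0.1304 + 0.6·0.1739 + 0.3·0.6957; P(species A) ≈ 0.1579, P(species B) ≈ 0.2807, P(species C) ≈ 0.5614
After 'absent': normaliser = 0.55·0.1579 + 0.4·0.2807 + 0.7·0.5614; P(species A) ≈ 0.1467, P(species B) ≈ 0.1896, P(species C) ≈ 0.6637
After 'present': normaliser = 0.45·0.1467 + 0.6·0.1896 + 0.3·0.6637; P(species A) ≈ 0.1742, P(species B) ≈ 0.3003, P(species C) ≈ 0.5255
After 'present': normaliser = 0.45·0.1742 + 0.6·0.3003 + 0.3·0.5255; P(species A) ≈ 0.1883, P(species B) ≈ 0.4329, P(species C) ≈ 0.3788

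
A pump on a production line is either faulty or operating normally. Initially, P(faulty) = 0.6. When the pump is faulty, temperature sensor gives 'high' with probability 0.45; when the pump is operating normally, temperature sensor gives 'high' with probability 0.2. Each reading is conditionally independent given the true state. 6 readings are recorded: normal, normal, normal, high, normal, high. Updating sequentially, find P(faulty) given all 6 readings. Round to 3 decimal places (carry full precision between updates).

0.629

After 'normal': P(faulty) = 0.55·0.6000 / (0.55·0.6000 + 0.8·0.4000) ≈ 0.5077
After 'normal': P(faulty) = 0.55·0.5077 / (0.55·0.5077 + 0.8·0.4923) ≈ 0.4149
After 'normal': P(faulty) = 0.55·0.4149 / (0.55·0.4149 + 0.8·0.5851) ≈ 0.3277
After 'high': P(faulty) = 0.45·0.3277 / (0.45·0.3277 + 0.2·0.6723) ≈ 0.5231
After 'normal': P(faulty) = 0.55·0.5231 / (0.55·0.5231 + 0.8·0.4769) ≈ 0.4299
After 'high': P(faulty) = 0.45·0.4299 / (0.45·0.4299 + 0.2·0.5701) ≈ 0.6291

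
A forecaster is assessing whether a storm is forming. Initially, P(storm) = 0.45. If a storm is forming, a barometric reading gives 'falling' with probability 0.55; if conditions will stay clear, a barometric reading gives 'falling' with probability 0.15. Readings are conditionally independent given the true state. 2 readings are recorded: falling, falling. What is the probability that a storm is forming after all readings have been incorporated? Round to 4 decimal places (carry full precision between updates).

0.9167

After 'falling': P(storm) = 0.55·0.4500 / (0.55·0.4500 + 0.15·0.5500) ≈ 0.7500
After 'falling': P(storm) = 0.55·0.7500 / (0.55·0.7500 + 0.15·0.2500) ≈ 0.9167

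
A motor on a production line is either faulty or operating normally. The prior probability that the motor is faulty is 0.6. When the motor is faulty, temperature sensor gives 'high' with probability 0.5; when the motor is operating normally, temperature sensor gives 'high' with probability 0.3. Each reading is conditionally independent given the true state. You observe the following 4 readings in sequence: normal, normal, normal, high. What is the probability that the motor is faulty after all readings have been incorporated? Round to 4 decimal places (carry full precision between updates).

0.4767

After 'normal': P(faulty) = 0.5·0.6000 / (0.5·0.6000 + 0.7·0.4000) ≈ 0.5172
After 'normal': P(faulty) = 0.5·0.5172 / (0.5·0.5172 + 0.7·0.4828) ≈ 0.4335
After 'normal': P(faulty) = 0.5·0.4335 / (0.5·0.4335 + 0.7·0.5665) ≈ 0.3534
After 'high': P(faulty) = 0.5·0.3534 / (0.5·0.3534 + 0.3·0.6466) ≈ 0.4767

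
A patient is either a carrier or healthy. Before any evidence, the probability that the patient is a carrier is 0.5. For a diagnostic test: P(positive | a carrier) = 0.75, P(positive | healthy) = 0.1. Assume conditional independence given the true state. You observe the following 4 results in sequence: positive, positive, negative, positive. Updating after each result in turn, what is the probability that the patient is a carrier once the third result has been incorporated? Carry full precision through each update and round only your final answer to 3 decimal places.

After 'positive': P(carrier) = 0.75·0.5000 / (0.75·0.5000 + 0.1·0.5000) ≈ 0.8824
After 'positive': P(carrier) = 0.75·0.8824 / (0.75·0.8824 + 0.1·0.1176) ≈ 0.9825
After 'negative': P(carrier) = 0.25·0.9825 / (0.25·0.9825 + 0.9·0.0175) ≈ 0.9398

0.940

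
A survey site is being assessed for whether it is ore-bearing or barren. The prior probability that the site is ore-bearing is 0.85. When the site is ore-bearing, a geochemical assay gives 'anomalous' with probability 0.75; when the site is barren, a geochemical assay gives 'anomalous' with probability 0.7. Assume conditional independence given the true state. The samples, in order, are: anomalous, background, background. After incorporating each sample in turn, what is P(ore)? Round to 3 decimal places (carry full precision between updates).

0.808

After 'anomalous': P(ore) = 0.75·0.8500 / (0.75·0.8500 + 0.7·0.1500) ≈ 0.8586
After 'background': P(ore) = 0.25·0.8586 / (0.25·0.8586 + 0.3·0.1414) ≈ 0.8350
After 'background': P(ore) = 0.25·0.8350 / (0.25·0.8350 + 0.3·0.1650) ≈ 0.8083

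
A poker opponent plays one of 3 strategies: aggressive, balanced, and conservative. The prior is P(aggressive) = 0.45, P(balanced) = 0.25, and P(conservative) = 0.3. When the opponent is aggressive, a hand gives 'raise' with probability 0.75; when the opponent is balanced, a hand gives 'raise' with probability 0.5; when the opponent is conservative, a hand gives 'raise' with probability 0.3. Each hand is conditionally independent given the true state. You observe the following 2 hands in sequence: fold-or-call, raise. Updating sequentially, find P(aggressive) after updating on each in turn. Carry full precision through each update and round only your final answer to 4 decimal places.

0.4020

After 'fold-or-call': normaliser = 0.25·0.4500 + 0.5·0.2500 + 0.7·0.3000; P(aggressive) ≈ 0.2514, P(balanced) ≈ 0.2793, P(conservative) ≈ 0.4693
After 'raise': normaliser = 0.75·0.2514 + 0.5·0.2793 + 0.3·0.4693; P(aggressive) ≈ 0.4020, P(balanced) ≈ 0.2978, P(conservative) ≈ 0.3002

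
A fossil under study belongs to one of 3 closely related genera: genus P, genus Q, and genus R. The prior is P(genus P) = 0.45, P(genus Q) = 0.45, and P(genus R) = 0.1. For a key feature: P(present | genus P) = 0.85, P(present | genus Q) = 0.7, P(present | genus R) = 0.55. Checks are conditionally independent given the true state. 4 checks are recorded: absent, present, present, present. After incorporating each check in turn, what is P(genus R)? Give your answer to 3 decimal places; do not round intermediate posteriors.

0.079

After 'absent': normaliser = 0.15·0.4500 + 0.3·0.4500 + 0.45·0.1000; P(genus P) ≈ 0.2727, P(genus Q) ≈ 0.5455, P(genus R) ≈ 0.1818
After 'present': normaliser = 0.85·0.2727 + 0.7·0.5455 + 0.55·0.1818; P(genus P) ≈ 0.3248, P(genus Q) ≈ 0.5350, P(genus R) ≈ 0.1401
After 'present': normaliser = 0.85·0.3248 + 0.7·0.5350 + 0.55·0.1401; P(genus P) ≈ 0.3794, P(genus Q) ≈ 0.5147, P(genus R) ≈ 0.1059
After 'present': normaliser = 0.85·0.3794 + 0.7·0.5147 + 0.55·0.1059; P(genus P) ≈ 0.4352, P(genus Q) ≈ 0.4862, P(genus R) ≈ 0.0786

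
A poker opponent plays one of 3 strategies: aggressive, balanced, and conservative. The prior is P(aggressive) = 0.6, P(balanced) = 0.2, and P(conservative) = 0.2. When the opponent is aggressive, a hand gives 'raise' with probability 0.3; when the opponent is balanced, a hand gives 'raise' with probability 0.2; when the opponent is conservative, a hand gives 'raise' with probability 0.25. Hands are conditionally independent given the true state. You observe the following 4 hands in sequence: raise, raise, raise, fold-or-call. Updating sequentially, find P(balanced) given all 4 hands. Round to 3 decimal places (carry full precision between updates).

0.086

Each posterior becomes the prior for the next update.
After 'raise': normaliser = 0.3·0.6000 + 0.2·0.2000 + 0.25·0.2000; P(aggressive) ≈ 0.6667, P(balanced) ≈ 0.1481, P(conservative) ≈ 0.1852
After 'raise': normaliser = 0.3·0.6667 + 0.2·0.1481 + 0.25·0.1852; P(aggressive) ≈ 0.7248, P(balanced) ≈ 0.1074, P(conservative) ≈ 0.1678
After 'raise': normaliser = 0.3·0.7248 + 0.2·0.1074 + 0.25·0.1678; P(aggressive) ≈ 0.7742, P(balanced) ≈ 0.0765, P(conservative) ≈ 0.1493
After 'fold-or-call': normaliser = 0.7·0.7742 + 0.8·0.0765 + 0.75·0.1493; P(aggressive) ≈ 0.7578, P(balanced) ≈ 0.0855, P(conservative) ≈ 0.1566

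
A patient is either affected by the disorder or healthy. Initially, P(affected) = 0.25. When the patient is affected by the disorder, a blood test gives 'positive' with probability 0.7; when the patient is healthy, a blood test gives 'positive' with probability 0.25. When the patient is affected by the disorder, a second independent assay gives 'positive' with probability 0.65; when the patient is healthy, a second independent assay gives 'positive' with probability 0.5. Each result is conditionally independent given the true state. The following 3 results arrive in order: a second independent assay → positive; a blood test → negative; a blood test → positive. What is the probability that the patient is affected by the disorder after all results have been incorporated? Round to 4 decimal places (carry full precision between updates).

0.3268

After a second independent assay='positive': P(affected) = 0.65·0.2500 / (0.65·0.2500 + 0.5·0.7500) ≈ 0.3023
After a blood test='negative': P(affected) = 0.3·0.3023 / (0.3·0.3023 + 0.75·0.6977) ≈ 0.1477
After a blood test='positive': P(affected) = 0.7·0.1477 / (0.7·0.1477 + 0.25·0.8523) ≈ 0.3268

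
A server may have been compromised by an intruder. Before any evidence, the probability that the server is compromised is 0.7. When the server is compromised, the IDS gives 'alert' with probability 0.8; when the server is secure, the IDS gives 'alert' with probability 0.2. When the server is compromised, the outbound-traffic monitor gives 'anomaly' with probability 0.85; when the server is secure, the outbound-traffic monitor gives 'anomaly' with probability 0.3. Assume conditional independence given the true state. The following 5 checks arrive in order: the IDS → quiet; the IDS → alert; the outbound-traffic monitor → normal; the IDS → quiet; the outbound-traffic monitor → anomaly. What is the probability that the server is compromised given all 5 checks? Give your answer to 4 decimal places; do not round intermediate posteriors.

Each posterior becomes the prior for the next update.
After the IDS='quiet': P(compromised) = 0.2·0.7000 / (0.2·0.7000 + 0.8·0.3000) ≈ 0.3684
After the IDS='alert': P(compromised) = 0.8·0.3684 / (0.8·0.3684 + 0.2·0.6316) ≈ 0.7000
After the outbound-traffic monitor='normal': P(compromised) = 0.15·0.7000 / (0.15·0.7000 + 0.7·0.3000) ≈ 0.3333
After the IDS='quiet': P(compromised) = 0.2·0.3333 / (0.2·0.3333 + 0.8·0.6667) ≈ 0.1111
After the outbound-traffic monitor='anomaly': P(compromised) = 0.85·0.1111 / (0.85·0.1111 + 0.3·0.8889) ≈ 0.2615

0.2615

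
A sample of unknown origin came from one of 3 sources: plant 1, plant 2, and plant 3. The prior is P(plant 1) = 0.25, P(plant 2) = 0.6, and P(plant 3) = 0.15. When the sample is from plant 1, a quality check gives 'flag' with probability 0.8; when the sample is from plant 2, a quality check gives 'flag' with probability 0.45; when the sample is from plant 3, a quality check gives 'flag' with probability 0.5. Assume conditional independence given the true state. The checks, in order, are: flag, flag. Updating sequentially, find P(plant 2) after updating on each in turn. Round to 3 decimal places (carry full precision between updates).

Apply Bayes' rule sequentially, carrying P(plant 2) forward.
After 'flag': normaliser = 0.8·0.2500 + 0.45·0.6000 + 0.5·0.1500; P(plant 1) ≈ 0.3670, P(plant 2) ≈ 0.4954, P(plant 3) ≈ 0.1376
After 'flag': normaliser = 0.8·0.3670 + 0.45·0.4954 + 0.5·0.1376; P(plant 1) ≈ 0.5016, P(plant 2) ≈ 0.3809, P(plant 3) ≈ 0.1176

0.381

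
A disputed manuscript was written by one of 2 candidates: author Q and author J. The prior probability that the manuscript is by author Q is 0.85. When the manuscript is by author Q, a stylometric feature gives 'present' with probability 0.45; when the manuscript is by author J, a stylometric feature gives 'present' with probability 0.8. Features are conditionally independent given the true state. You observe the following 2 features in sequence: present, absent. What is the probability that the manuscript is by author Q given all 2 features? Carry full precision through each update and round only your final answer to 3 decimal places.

After 'present': P(author Q) = 0.45·0.8500 / (0.45·0.8500 + 0.8·0.1500) ≈ 0.7612
After 'absent': P(author Q) = 0.55·0.7612 / (0.55·0.7612 + 0.2·0.2388) ≈ 0.8976

0.898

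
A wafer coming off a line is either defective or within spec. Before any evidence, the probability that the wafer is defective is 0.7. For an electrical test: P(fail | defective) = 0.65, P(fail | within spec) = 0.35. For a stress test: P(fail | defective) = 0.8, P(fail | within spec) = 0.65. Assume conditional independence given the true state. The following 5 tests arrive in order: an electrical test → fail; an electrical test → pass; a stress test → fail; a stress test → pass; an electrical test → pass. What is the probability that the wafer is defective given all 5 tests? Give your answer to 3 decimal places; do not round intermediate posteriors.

0.469

After an electrical test='fail': P(defective) = 0.65·0.7000 / (0.65·0.7000 + 0.35·0.3000) ≈ 0.8125
After an electrical test='pass': P(defective) = 0.35·0.8125 / (0.35·0.8125 + 0.65·0.1875) ≈ 0.7000
After a stress test='fail': P(defective) = 0.8·0.7000 / (0.8·0.7000 + 0.65·0.3000) ≈ 0.7417
After a stress test='pass': P(defective) = 0.2·0.7417 / (0.2·0.7417 + 0.35·0.2583) ≈ 0.6214
After an electrical test='pass': P(defective) = 0.35·0.6214 / (0.35·0.6214 + 0.65·0.3786) ≈ 0.4691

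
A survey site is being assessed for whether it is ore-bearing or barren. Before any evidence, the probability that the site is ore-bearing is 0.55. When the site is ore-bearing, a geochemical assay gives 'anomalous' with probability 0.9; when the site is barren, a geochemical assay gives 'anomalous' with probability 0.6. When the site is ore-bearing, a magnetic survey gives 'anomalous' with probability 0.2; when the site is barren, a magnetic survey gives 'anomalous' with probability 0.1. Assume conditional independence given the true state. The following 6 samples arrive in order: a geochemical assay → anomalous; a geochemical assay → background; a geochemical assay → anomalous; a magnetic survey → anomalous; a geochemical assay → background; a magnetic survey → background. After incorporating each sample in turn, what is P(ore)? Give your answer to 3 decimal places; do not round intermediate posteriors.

After a geochemical assay='anomalous': P(ore) = 0.9·0.5500 / (0.9·0.5500 + 0.6·0.4500) ≈ 0.6471
After a geochemical assay='background': P(ore) = 0.1·0.6471 / (0.1·0.6471 + 0.4·0.3529) ≈ 0.3143
After a geochemical assay='anomalous': P(ore) = 0.9·0.3143 / (0.9·0.3143 + 0.6·0.6857) ≈ 0.4074
After a magnetic survey='anomalous': P(ore) = 0.2·0.4074 / (0.2·0.4074 + 0.1·0.5926) ≈ 0.5789
After a geochemical assay='background': P(ore) = 0.1·0.5789 / (0.1·0.5789 + 0.4·0.4211) ≈ 0.2558
After a magnetic survey='background': P(ore) = 0.8·0.2558 / (0.8·0.2558 + 0.9·0.7442) ≈ 0.2340

0.234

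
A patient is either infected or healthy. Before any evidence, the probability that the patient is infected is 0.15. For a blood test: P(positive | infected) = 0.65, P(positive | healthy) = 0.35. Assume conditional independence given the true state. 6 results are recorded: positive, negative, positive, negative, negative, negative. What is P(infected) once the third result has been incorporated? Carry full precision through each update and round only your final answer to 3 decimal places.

After 'positive': P(infected) = 0.65·0.1500 / (0.65·0.1500 + 0.35·0.8500) ≈ 0.2468
After 'negative': P(infected) = 0.35·0.2468 / (0.35·0.2468 + 0.65·0.7532) ≈ 0.1500
After 'positive': P(infected) = 0.65·0.1500 / (0.65·0.1500 + 0.35·0.8500) ≈ 0.2468

0.247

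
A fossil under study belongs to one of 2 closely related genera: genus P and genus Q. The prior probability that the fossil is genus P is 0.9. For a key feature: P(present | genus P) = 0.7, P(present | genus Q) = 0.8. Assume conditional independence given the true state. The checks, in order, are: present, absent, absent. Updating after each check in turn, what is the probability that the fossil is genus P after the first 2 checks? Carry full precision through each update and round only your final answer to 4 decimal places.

After 'present': P(genus P) = 0.7·0.9000 / (0.7·0.9000 + 0.8·0.1000) ≈ 0.8873
After 'absent': P(genus P) = 0.3·0.8873 / (0.3·0.8873 + 0.2·0.1127) ≈ 0.9220

0.9220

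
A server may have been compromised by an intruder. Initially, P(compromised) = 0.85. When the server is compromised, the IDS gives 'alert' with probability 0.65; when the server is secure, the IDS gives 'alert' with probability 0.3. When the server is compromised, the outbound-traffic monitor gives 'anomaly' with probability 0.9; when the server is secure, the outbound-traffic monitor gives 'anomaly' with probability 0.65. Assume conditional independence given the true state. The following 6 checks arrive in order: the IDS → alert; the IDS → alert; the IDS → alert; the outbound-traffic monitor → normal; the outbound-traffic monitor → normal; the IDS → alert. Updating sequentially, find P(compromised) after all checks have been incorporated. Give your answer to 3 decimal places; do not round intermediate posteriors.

After the IDS='alert': P(compromised) = 0.65·0.8500 / (0.65·0.8500 + 0.3·0.1500) ≈ 0.9247
After the IDS='alert': P(compromised) = 0.65·0.9247 / (0.65·0.9247 + 0.3·0.0753) ≈ 0.9638
After the IDS='alert': P(compromised) = 0.65·0.9638 / (0.65·0.9638 + 0.3·0.0362) ≈ 0.9829
After the outbound-traffic monitor='normal': P(compromised) = 0.1·0.9829 / (0.1·0.9829 + 0.35·0.0171) ≈ 0.9428
After the outbound-traffic monitor='normal': P(compromised) = 0.1·0.9428 / (0.1·0.9428 + 0.35·0.0572) ≈ 0.8247
After the IDS='alert': P(compromised) = 0.65·0.8247 / (0.65·0.8247 + 0.3·0.1753) ≈ 0.9107

0.911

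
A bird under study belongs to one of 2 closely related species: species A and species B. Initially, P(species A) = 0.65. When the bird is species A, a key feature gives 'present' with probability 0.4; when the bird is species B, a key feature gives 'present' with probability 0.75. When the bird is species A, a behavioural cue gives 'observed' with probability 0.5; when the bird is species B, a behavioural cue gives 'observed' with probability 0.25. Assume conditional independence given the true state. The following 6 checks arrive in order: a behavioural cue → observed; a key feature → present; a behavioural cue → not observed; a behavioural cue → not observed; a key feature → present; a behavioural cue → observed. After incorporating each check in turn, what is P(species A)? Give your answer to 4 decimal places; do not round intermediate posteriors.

0.4843

Each posterior becomes the prior for the next update.
After a behavioural cue='observed': P(species A) = 0.5·0.6500 / (0.5·0.6500 + 0.25·0.3500) ≈ 0.7879
After a key feature='present': P(species A) = 0.4·0.7879 / (0.4·0.7879 + 0.75·0.2121) ≈ 0.6645
After a behavioural cue='not observed': P(species A) = 0.5·0.6645 / (0.5·0.6645 + 0.75·0.3355) ≈ 0.5691
After a behavioural cue='not observed': P(species A) = 0.5·0.5691 / (0.5·0.5691 + 0.75·0.4309) ≈ 0.4682
After a key feature='present': P(species A) = 0.4·0.4682 / (0.4·0.4682 + 0.75·0.5318) ≈ 0.3195
After a behavioural cue='observed': P(species A) = 0.5·0.3195 / (0.5·0.3195 + 0.25·0.6805) ≈ 0.4843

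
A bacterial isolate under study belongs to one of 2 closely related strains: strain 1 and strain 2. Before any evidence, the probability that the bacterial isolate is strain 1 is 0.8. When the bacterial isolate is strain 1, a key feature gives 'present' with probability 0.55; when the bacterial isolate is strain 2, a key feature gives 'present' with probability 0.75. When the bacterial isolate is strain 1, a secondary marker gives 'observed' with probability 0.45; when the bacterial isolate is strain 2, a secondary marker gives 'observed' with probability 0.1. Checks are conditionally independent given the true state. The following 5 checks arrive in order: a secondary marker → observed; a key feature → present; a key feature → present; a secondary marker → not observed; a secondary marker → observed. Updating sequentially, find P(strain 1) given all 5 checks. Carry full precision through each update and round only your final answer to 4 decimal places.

0.9638

After a secondary marker='observed': P(strain 1) = 0.45·0.8000 / (0.45·0.8000 + 0.1·0.2000) ≈ 0.9474
After a key feature='present': P(strain 1) = 0.55·0.9474 / (0.55·0.9474 + 0.75·0.0526) ≈ 0.9296
After a key feature='present': P(strain 1) = 0.55·0.9296 / (0.55·0.9296 + 0.75·0.0704) ≈ 0.9064
After a secondary marker='not observed': P(strain 1) = 0.55·0.9064 / (0.55·0.9064 + 0.9·0.0936) ≈ 0.8554
After a secondary marker='observed': P(strain 1) = 0.45·0.8554 / (0.45·0.8554 + 0.1·0.1446) ≈ 0.9638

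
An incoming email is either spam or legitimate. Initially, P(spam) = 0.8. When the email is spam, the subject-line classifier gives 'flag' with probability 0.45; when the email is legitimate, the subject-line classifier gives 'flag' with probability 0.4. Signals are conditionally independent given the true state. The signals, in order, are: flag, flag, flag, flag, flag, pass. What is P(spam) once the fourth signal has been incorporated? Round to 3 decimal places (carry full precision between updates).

After 'flag': P(spam) = 0.45·0.8000 / (0.45·0.8000 + 0.4·0.2000) ≈ 0.8182
After 'flag': P(spam) = 0.45·0.8182 / (0.45·0.8182 + 0.4·0.1818) ≈ 0.8351
After 'flag': P(spam) = 0.45·0.8351 / (0.45·0.8351 + 0.4·0.1649) ≈ 0.8506
After 'flag': P(spam) = 0.45·0.8506 / (0.45·0.8506 + 0.4·0.1494) ≈ 0.8650

0.865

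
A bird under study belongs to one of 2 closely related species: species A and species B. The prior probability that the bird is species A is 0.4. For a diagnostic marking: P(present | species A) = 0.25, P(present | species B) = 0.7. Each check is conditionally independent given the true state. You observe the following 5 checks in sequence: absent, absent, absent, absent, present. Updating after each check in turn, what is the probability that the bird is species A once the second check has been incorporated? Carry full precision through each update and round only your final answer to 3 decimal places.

After 'absent': P(species A) = 0.75·0.4000 / (0.75·0.4000 + 0.3·0.6000) ≈ 0.6250
After 'absent': P(species A) = 0.75·0.6250 / (0.75·0.6250 + 0.3·0.3750) ≈ 0.8065

0.806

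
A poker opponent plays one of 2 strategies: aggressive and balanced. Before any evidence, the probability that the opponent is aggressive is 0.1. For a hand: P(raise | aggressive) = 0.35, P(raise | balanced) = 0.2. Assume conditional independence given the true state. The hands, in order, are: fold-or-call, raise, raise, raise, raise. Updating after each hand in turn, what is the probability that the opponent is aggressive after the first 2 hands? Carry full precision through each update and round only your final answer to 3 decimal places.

Apply Bayes' rule sequentially, carrying P(aggressive) forward.
After 'fold-or-call': P(aggressive) = 0.65·0.1000 / (0.65·0.1000 + 0.8·0.9000) ≈ 0.0828
After 'raise': P(aggressive) = 0.35·0.0828 / (0.35·0.0828 + 0.2·0.9172) ≈ 0.1364

0.136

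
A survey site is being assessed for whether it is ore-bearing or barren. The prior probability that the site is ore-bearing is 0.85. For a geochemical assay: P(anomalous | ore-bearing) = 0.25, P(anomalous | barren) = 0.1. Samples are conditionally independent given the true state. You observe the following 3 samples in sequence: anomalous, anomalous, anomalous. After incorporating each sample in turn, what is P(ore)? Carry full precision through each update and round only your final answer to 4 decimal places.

Apply Bayes' rule sequentially, carrying P(ore) forward.
After 'anomalous': P(ore) = 0.25·0.8500 / (0.25·0.8500 + 0.1·0.1500) ≈ 0.9341
After 'anomalous': P(ore) = 0.25·0.9341 / (0.25·0.9341 + 0.1·0.0659) ≈ 0.9725
After 'anomalous': P(ore) = 0.25·0.9725 / (0.25·0.9725 + 0.1·0.0275) ≈ 0.9888

0.9888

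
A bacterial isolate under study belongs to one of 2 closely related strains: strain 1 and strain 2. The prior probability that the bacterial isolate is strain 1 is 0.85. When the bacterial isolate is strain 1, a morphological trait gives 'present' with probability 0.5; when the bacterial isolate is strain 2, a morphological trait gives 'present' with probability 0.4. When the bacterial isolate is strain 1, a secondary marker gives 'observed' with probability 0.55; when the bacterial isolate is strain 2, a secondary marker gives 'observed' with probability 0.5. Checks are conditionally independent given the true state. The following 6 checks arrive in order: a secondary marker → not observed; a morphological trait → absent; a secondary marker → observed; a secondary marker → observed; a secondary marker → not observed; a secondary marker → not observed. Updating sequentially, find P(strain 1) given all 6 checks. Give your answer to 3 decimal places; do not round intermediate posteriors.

Apply Bayes' rule sequentially, carrying P(strain 1) forward.
After a secondary marker='not observed': P(strain 1) = 0.45·0.8500 / (0.45·0.8500 + 0.5·0.1500) ≈ 0.8361
After a morphological trait='absent': P(strain 1) = 0.5·0.8361 / (0.5·0.8361 + 0.6·0.1639) ≈ 0.8095
After a secondary marker='observed': P(strain 1) = 0.55·0.8095 / (0.55·0.8095 + 0.5·0.1905) ≈ 0.8238
After a secondary marker='observed': P(strain 1) = 0.55·0.8238 / (0.55·0.8238 + 0.5·0.1762) ≈ 0.8372
After a secondary marker='not observed': P(strain 1) = 0.45·0.8372 / (0.45·0.8372 + 0.5·0.1628) ≈ 0.8223
After a secondary marker='not observed': P(strain 1) = 0.45·0.8223 / (0.45·0.8223 + 0.5·0.1777) ≈ 0.8064

0.806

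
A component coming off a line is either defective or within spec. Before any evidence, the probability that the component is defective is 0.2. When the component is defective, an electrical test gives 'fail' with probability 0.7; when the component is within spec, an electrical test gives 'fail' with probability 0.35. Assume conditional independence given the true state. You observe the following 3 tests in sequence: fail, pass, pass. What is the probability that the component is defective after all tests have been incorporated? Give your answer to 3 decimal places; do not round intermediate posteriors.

After 'fail': P(defective) = 0.7·0.2000 / (0.7·0.2000 + 0.35·0.8000) ≈ 0.3333
After 'pass': P(defective) = 0.3·0.3333 / (0.3·0.3333 + 0.65·0.6667) ≈ 0.1875
After 'pass': P(defective) = 0.3·0.1875 / (0.3·0.1875 + 0.65·0.8125) ≈ 0.0963

0.096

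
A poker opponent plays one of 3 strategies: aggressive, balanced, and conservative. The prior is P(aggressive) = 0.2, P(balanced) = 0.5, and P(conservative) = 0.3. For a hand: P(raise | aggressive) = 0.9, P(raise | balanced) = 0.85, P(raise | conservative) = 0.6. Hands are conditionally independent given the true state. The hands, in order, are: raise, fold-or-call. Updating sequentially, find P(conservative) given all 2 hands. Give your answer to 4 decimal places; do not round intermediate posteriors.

After 'raise': normaliser = 0.9·0.2000 + 0.85·0.5000 + 0.6·0.3000; P(aggressive) ≈ 0.2293, P(balanced) ≈ 0.5414, P(conservative) ≈ 0.2293
After 'fold-or-call': normaliser = 0.1·0.2293 + 0.15·0.5414 + 0.4·0.2293; P(aggressive) ≈ 0.1171, P(balanced) ≈ 0.4146, P(conservative) ≈ 0.4683

0.4683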